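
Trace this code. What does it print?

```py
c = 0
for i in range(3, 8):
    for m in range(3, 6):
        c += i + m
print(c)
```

135

i=3,m=3: c = 0+6 = 6
i=3,m=4: c = 6+7 = 13
i=3,m=5: c = 13+8 = 21
i=4,m=3: c = 21+7 = 28
i=4,m=4: c = 28+8 = 36
i=4,m=5: c = 36+9 = 45
i=5,m=3: c = 45+8 = 53
i=5,m=4: c = 53+9 = 62
i=5,m=5: c = 62+10 = 72
i=6,m=3: c = 72+9 = 81
i=6,m=4: c = 81+10 = 91
i=6,m=5: c = 91+11 = 102
i=7,m=3: c = 102+10 = 112
i=7,m=4: c = 112+11 = 123
i=7,m=5: c = 123+12 = 135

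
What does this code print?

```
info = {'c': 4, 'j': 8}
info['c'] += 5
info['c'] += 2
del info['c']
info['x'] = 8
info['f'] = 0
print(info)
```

{'j': 8, 'x': 8, 'f': 0}

info['c'] = 4+5 = 9 → {'c': 9, 'j': 8}
info['c'] = 9+2 = 11 → {'c': 11, 'j': 8}
del 'c' → {'j': 8}
info['x'] = 8 → {'j': 8, 'x': 8}
info['f'] = 0 → {'j': 8, 'x': 8, 'f': 0}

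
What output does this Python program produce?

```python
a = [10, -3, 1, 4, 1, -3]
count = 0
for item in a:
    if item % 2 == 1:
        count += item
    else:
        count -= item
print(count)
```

item=10: not odd, count = 0-10 = -10
item=-3: odd, count = (-10)+(-3) = -13
item=1: odd, count = (-13)+1 = -12
item=4: not odd, count = (-12)-4 = -16
item=1: odd, count = (-16)+1 = -15
item=-3: odd, count = (-15)+(-3) = -18

-18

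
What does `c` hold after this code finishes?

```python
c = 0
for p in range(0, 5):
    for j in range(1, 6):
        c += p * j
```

p=0,j=1: c = 0+0 = 0
p=0,j=2: c = 0+0 = 0
p=0,j=3: c = 0+0 = 0
p=0,j=4: c = 0+0 = 0
p=0,j=5: c = 0+0 = 0
p=1,j=1: c = 0+1 = 1
p=1,j=2: c = 1+2 = 3
p=1,j=3: c = 3+3 = 6
p=1,j=4: c = 6+4 = 10
p=1,j=5: c = 10+5 = 15
p=2,j=1: c = 15+2 = 17
p=2,j=2: c = 17+4 = 21
p=2,j=3: c = 21+6 = 27
p=2,j=4: c = 27+8 = 35
p=2,j=5: c = 35+10 = 45
p=3,j=1: c = 45+3 = 48
p=3,j=2: c = 48+6 = 54
p=3,j=3: c = 54+9 = 63
p=3,j=4: c = 63+12 = 75
p=3,j=5: c = 75+15 = 90
p=4,j=1: c = 90+4 = 94
p=4,j=2: c = 94+8 = 102
p=4,j=3: c = 102+12 = 114
p=4,j=4: c = 114+16 = 130
p=4,j=5: c = 130+20 = 150

150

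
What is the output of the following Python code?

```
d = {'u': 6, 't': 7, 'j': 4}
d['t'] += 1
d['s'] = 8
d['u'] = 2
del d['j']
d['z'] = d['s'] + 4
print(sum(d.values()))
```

d['t'] = 7+1 = 8 → {'u': 6, 't': 8, 'j': 4}
d['s'] = 8 → {'u': 6, 't': 8, 'j': 4, 's': 8}
d['u'] = 2 → {'u': 2, 't': 8, 'j': 4, 's': 8}
del 'j' → {'u': 2, 't': 8, 's': 8}
d['z'] = d['s']+4 = 12 → {'u': 2, 't': 8, 's': 8, 'z': 12}
sum of values = 30

30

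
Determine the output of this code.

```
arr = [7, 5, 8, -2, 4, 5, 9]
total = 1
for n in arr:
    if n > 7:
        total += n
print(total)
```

n=7: not >7
n=5: not >7
n=8: >7, total = 1+8 = 9
n=-2: not >7
n=4: not >7
n=5: not >7
n=9: >7, total = 9+9 = 18

18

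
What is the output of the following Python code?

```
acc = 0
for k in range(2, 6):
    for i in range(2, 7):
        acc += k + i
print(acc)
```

150

k=2,i=2: acc = 0+4 = 4
k=2,i=3: acc = 4+5 = 9
k=2,i=4: acc = 9+6 = 15
k=2,i=5: acc = 15+7 = 22
k=2,i=6: acc = 22+8 = 30
k=3,i=2: acc = 30+5 = 35
k=3,i=3: acc = 35+6 = 41
k=3,i=4: acc = 41+7 = 48
k=3,i=5: acc = 48+8 = 56
k=3,i=6: acc = 56+9 = 65
k=4,i=2: acc = 65+6 = 71
k=4,i=3: acc = 71+7 = 78
k=4,i=4: acc = 78+8 = 86
k=4,i=5: acc = 86+9 = 95
k=4,i=6: acc = 95+10 = 105
k=5,i=2: acc = 105+7 = 112
k=5,i=3: acc = 112+8 = 120
k=5,i=4: acc = 120+9 = 129
k=5,i=5: acc = 129+10 = 139
k=5,i=6: acc = 139+11 = 150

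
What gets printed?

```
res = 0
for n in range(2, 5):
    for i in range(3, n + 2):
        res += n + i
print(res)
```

n=2,i=3: res = 0+5 = 5
n=3,i=3: res = 5+6 = 11
n=3,i=4: res = 11+7 = 18
n=4,i=3: res = 18+7 = 25
n=4,i=4: res = 25+8 = 33
n=4,i=5: res = 33+9 = 42

42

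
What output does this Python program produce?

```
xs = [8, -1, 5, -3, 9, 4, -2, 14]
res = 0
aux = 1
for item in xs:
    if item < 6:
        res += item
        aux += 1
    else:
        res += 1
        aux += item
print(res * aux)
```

222

item=8: not <6, res = 0+1 = 1; aux=9
item=-1: <6, res = 1+(-1) = 0; aux=10
item=5: <6, res = 0+5 = 5; aux=11
item=-3: <6, res = 5+(-3) = 2; aux=12
item=9: not <6, res = 2+1 = 3; aux=21
item=4: <6, res = 3+4 = 7; aux=22
item=-2: <6, res = 7+(-2) = 5; aux=23
item=14: not <6, res = 5+1 = 6; aux=37
res*aux = 6*37 = 222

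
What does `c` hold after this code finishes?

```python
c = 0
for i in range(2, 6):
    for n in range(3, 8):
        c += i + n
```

i=2,n=3: c = 0+5 = 5
i=2,n=4: c = 5+6 = 11
i=2,n=5: c = 11+7 = 18
i=2,n=6: c = 18+8 = 26
i=2,n=7: c = 26+9 = 35
i=3,n=3: c = 35+6 = 41
i=3,n=4: c = 41+7 = 48
i=3,n=5: c = 48+8 = 56
i=3,n=6: c = 56+9 = 65
i=3,n=7: c = 65+10 = 75
i=4,n=3: c = 75+7 = 82
i=4,n=4: c = 82+8 = 90
i=4,n=5: c = 90+9 = 99
i=4,n=6: c = 99+10 = 109
i=4,n=7: c = 109+11 = 120
i=5,n=3: c = 120+8 = 128
i=5,n=4: c = 128+9 = 137
i=5,n=5: c = 137+10 = 147
i=5,n=6: c = 147+11 = 158
i=5,n=7: c = 158+12 = 170

170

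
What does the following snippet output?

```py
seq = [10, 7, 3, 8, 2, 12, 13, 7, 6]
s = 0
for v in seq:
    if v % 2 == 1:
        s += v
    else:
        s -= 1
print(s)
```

v=10: not odd, s = 0-1 = -1
v=7: odd, s = (-1)+7 = 6
v=3: odd, s = 6+3 = 9
v=8: not odd, s = 9-1 = 8
v=2: not odd, s = 8-1 = 7
v=12: not odd, s = 7-1 = 6
v=13: odd, s = 6+13 = 19
v=7: odd, s = 19+7 = 26
v=6: not odd, s = 26-1 = 25

25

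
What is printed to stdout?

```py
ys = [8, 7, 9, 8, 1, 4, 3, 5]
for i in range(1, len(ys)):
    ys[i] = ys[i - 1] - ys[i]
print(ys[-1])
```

-29

i=1: ys[1] = 8-7 = 1 → [8, 1, 9, 8, 1, 4, 3, 5]
i=2: ys[2] = 1-9 = -8 → [8, 1, -8, 8, 1, 4, 3, 5]
i=3: ys[3] = (-8)-8 = -16 → [8, 1, -8, -16, 1, 4, 3, 5]
i=4: ys[4] = (-16)-1 = -17 → [8, 1, -8, -16, -17, 4, 3, 5]
i=5: ys[5] = (-17)-4 = -21 → [8, 1, -8, -16, -17, -21, 3, 5]
i=6: ys[6] = (-21)-3 = -24 → [8, 1, -8, -16, -17, -21, -24, 5]
i=7: ys[7] = (-24)-5 = -29 → [8, 1, -8, -16, -17, -21, -24, -29]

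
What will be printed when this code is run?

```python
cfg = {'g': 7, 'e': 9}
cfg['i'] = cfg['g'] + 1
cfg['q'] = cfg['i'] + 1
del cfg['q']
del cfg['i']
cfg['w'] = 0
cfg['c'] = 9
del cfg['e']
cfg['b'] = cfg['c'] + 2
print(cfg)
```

cfg['i'] = cfg['g']+1 = 8 → {'g': 7, 'e': 9, 'i': 8}
cfg['q'] = cfg['i']+1 = 9 → {'g': 7, 'e': 9, 'i': 8, 'q': 9}
del 'q' → {'g': 7, 'e': 9, 'i': 8}
del 'i' → {'g': 7, 'e': 9}
cfg['w'] = 0 → {'g': 7, 'e': 9, 'w': 0}
cfg['c'] = 9 → {'g': 7, 'e': 9, 'w': 0, 'c': 9}
del 'e' → {'g': 7, 'w': 0, 'c': 9}
cfg['b'] = cfg['c']+2 = 11 → {'g': 7, 'w': 0, 'c': 9, 'b': 11}

{'g': 7, 'w': 0, 'c': 9, 'b': 11}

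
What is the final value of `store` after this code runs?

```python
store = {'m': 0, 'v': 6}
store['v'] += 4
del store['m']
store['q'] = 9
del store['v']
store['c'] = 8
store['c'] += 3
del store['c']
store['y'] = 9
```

store['v'] = 6+4 = 10 → {'m': 0, 'v': 10}
del 'm' → {'v': 10}
store['q'] = 9 → {'v': 10, 'q': 9}
del 'v' → {'q': 9}
store['c'] = 8 → {'q': 9, 'c': 8}
store['c'] = 8+3 = 11 → {'q': 9, 'c': 11}
del 'c' → {'q': 9}
store['y'] = 9 → {'q': 9, 'y': 9}

{'q': 9, 'y': 9}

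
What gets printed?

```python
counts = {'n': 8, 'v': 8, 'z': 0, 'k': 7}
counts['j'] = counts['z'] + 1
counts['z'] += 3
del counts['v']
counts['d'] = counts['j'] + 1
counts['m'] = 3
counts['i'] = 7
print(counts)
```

{'n': 8, 'z': 3, 'k': 7, 'j': 1, 'd': 2, 'm': 3, 'i': 7}

counts['j'] = counts['z']+1 = 1 → {'n': 8, 'v': 8, 'z': 0, 'k': 7, 'j': 1}
counts['z'] = 0+3 = 3 → {'n': 8, 'v': 8, 'z': 3, 'k': 7, 'j': 1}
del 'v' → {'n': 8, 'z': 3, 'k': 7, 'j': 1}
counts['d'] = counts['j']+1 = 2 → {'n': 8, 'z': 3, 'k': 7, 'j': 1, 'd': 2}
counts['m'] = 3 → {'n': 8, 'z': 3, 'k': 7, 'j': 1, 'd': 2, 'm': 3}
counts['i'] = 7 → {'n': 8, 'z': 3, 'k': 7, 'j': 1, 'd': 2, 'm': 3, 'i': 7}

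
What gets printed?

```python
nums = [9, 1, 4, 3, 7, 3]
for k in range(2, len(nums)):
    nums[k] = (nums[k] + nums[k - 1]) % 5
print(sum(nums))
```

k=2: nums[2] = (4+1)%5 = 0 → [9, 1, 0, 3, 7, 3]
k=3: nums[3] = (3+0)%5 = 3 → [9, 1, 0, 3, 7, 3]
k=4: nums[4] = (7+3)%5 = 0 → [9, 1, 0, 3, 0, 3]
k=5: nums[5] = (3+0)%5 = 3 → [9, 1, 0, 3, 0, 3]
sum = 16

16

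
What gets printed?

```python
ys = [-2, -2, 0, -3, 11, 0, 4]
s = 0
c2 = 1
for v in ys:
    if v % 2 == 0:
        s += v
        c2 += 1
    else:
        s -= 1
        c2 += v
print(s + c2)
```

v=-2: even, s = 0+(-2) = -2; c2=2
v=-2: even, s = (-2)+(-2) = -4; c2=3
v=0: even, s = (-4)+0 = -4; c2=4
v=-3: not even, s = (-4)-1 = -5; c2=1
v=11: not even, s = (-5)-1 = -6; c2=12
v=0: even, s = (-6)+0 = -6; c2=13
v=4: even, s = (-6)+4 = -2; c2=14
s+c2 = (-2)+14 = 12

12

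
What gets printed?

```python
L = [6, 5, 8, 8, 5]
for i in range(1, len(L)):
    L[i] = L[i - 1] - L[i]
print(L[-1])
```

-20

i=1: L[1] = 6-5 = 1 → [6, 1, 8, 8, 5]
i=2: L[2] = 1-8 = -7 → [6, 1, -7, 8, 5]
i=3: L[3] = (-7)-8 = -15 → [6, 1, -7, -15, 5]
i=4: L[4] = (-15)-5 = -20 → [6, 1, -7, -15, -20]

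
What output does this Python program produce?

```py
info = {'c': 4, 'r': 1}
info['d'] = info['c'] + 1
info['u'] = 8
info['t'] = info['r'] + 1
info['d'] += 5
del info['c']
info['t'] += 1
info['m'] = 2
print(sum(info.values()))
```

24

info['d'] = info['c']+1 = 5 → {'c': 4, 'r': 1, 'd': 5}
info['u'] = 8 → {'c': 4, 'r': 1, 'd': 5, 'u': 8}
info['t'] = info['r']+1 = 2 → {'c': 4, 'r': 1, 'd': 5, 'u': 8, 't': 2}
info['d'] = 5+5 = 10 → {'c': 4, 'r': 1, 'd': 10, 'u': 8, 't': 2}
del 'c' → {'r': 1, 'd': 10, 'u': 8, 't': 2}
info['t'] = 2+1 = 3 → {'r': 1, 'd': 10, 'u': 8, 't': 3}
info['m'] = 2 → {'r': 1, 'd': 10, 'u': 8, 't': 3, 'm': 2}
sum of values = 24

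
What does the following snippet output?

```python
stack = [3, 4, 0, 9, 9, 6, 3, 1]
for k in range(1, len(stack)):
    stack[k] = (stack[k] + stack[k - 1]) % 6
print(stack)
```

k=1: stack[1] = (4+3)%6 = 1 → [3, 1, 0, 9, 9, 6, 3, 1]
k=2: stack[2] = (0+1)%6 = 1 → [3, 1, 1, 9, 9, 6, 3, 1]
k=3: stack[3] = (9+1)%6 = 4 → [3, 1, 1, 4, 9, 6, 3, 1]
k=4: stack[4] = (9+4)%6 = 1 → [3, 1, 1, 4, 1, 6, 3, 1]
k=5: stack[5] = (6+1)%6 = 1 → [3, 1, 1, 4, 1, 1, 3, 1]
k=6: stack[6] = (3+1)%6 = 4 → [3, 1, 1, 4, 1, 1, 4, 1]
k=7: stack[7] = (1+4)%6 = 5 → [3, 1, 1, 4, 1, 1, 4, 5]

[3, 1, 1, 4, 1, 1, 4, 5]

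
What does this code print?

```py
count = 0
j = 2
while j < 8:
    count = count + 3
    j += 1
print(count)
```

18

j=2: count = 0+3 = 3
j=3: count = 3+3 = 6
j=4: count = 6+3 = 9
j=5: count = 9+3 = 12
j=6: count = 12+3 = 15
j=7: count = 15+3 = 18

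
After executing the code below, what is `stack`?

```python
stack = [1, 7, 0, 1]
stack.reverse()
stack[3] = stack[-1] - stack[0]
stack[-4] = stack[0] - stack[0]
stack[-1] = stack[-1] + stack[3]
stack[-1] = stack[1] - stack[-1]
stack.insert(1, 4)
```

reverse → [1, 0, 7, 1]
stack[3] = stack[-1]-stack[0] = 1-1 = 0 → [1, 0, 7, 0]
stack[-4] = stack[0]-stack[0] = 1-1 = 0 → [0, 0, 7, 0]
stack[-1] = stack[-1]+stack[3] = 0+0 = 0 → [0, 0, 7, 0]
stack[-1] = stack[1]-stack[-1] = 0-0 = 0 → [0, 0, 7, 0]
insert 4 at 1 → [0, 4, 0, 7, 0]

[0, 4, 0, 7, 0]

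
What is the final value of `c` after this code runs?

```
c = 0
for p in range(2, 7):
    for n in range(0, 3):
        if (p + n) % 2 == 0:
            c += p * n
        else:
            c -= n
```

p=2,n=0: even sum, c = 0+0 = 0
p=2,n=1: odd sum, c = 0-1 = -1
p=2,n=2: even sum, c = (-1)+4 = 3
p=3,n=0: odd sum, c = 3-0 = 3
p=3,n=1: even sum, c = 3+3 = 6
p=3,n=2: odd sum, c = 6-2 = 4
p=4,n=0: even sum, c = 4+0 = 4
p=4,n=1: odd sum, c = 4-1 = 3
p=4,n=2: even sum, c = 3+8 = 11
p=5,n=0: odd sum, c = 11-0 = 11
p=5,n=1: even sum, c = 11+5 = 16
p=5,n=2: odd sum, c = 16-2 = 14
p=6,n=0: even sum, c = 14+0 = 14
p=6,n=1: odd sum, c = 14-1 = 13
p=6,n=2: even sum, c = 13+12 = 25

25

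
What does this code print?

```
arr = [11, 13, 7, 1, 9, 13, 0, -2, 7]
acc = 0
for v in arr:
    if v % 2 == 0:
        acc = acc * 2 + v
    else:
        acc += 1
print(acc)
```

v=11: not even, acc = 0+1 = 1
v=13: not even, acc = 1+1 = 2
v=7: not even, acc = 2+1 = 3
v=1: not even, acc = 3+1 = 4
v=9: not even, acc = 4+1 = 5
v=13: not even, acc = 5+1 = 6
v=0: even, acc = 6*2+0 = 12
v=-2: even, acc = 12*2+(-2) = 22
v=7: not even, acc = 22+1 = 23

23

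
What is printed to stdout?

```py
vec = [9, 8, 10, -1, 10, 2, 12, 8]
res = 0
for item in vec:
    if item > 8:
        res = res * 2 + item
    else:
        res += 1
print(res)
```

item=9: >8, res = 0*2+9 = 9
item=8: not >8, res = 9+1 = 10
item=10: >8, res = 10*2+10 = 30
item=-1: not >8, res = 30+1 = 31
item=10: >8, res = 31*2+10 = 72
item=2: not >8, res = 72+1 = 73
item=12: >8, res = 73*2+12 = 158
item=8: not >8, res = 158+1 = 159

159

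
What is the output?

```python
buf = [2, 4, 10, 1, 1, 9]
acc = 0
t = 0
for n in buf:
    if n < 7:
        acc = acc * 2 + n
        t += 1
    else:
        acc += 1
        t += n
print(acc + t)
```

n=2: <7, acc = 0*2+2 = 2; t=1
n=4: <7, acc = 2*2+4 = 8; t=2
n=10: not <7, acc = 8+1 = 9; t=12
n=1: <7, acc = 9*2+1 = 19; t=13
n=1: <7, acc = 19*2+1 = 39; t=14
n=9: not <7, acc = 39+1 = 40; t=23
acc+t = 40+23 = 63

63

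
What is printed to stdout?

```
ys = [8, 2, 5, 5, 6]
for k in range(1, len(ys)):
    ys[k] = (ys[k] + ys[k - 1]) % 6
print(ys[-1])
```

2

k=1: ys[1] = (2+8)%6 = 4 → [8, 4, 5, 5, 6]
k=2: ys[2] = (5+4)%6 = 3 → [8, 4, 3, 5, 6]
k=3: ys[3] = (5+3)%6 = 2 → [8, 4, 3, 2, 6]
k=4: ys[4] = (6+2)%6 = 2 → [8, 4, 3, 2, 2]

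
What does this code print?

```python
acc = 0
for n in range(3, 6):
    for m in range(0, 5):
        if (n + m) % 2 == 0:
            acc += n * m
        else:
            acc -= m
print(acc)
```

40

n=3,m=0: odd sum, acc = 0-0 = 0
n=3,m=1: even sum, acc = 0+3 = 3
n=3,m=2: odd sum, acc = 3-2 = 1
n=3,m=3: even sum, acc = 1+9 = 10
n=3,m=4: odd sum, acc = 10-4 = 6
n=4,m=0: even sum, acc = 6+0 = 6
n=4,m=1: odd sum, acc = 6-1 = 5
n=4,m=2: even sum, acc = 5+8 = 13
n=4,m=3: odd sum, acc = 13-3 = 10
n=4,m=4: even sum, acc = 10+16 = 26
n=5,m=0: odd sum, acc = 26-0 = 26
n=5,m=1: even sum, acc = 26+5 = 31
n=5,m=2: odd sum, acc = 31-2 = 29
n=5,m=3: even sum, acc = 29+15 = 44
n=5,m=4: odd sum, acc = 44-4 = 40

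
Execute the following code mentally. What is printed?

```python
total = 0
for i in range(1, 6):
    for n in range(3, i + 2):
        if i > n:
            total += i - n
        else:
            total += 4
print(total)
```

i=2,n=3: not 2>3, total = 0+4 = 4
i=3,n=3: not 3>3, total = 4+4 = 8
i=3,n=4: not 3>4, total = 8+4 = 12
i=4,n=3: 4>3, total = 12+1 = 13
i=4,n=4: not 4>4, total = 13+4 = 17
i=4,n=5: not 4>5, total = 17+4 = 21
i=5,n=3: 5>3, total = 21+2 = 23
i=5,n=4: 5>4, total = 23+1 = 24
i=5,n=5: not 5>5, total = 24+4 = 28
i=5,n=6: not 5>6, total = 28+4 = 32

32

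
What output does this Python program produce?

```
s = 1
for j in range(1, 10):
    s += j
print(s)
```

j=1: s = 1+1 = 2
j=2: s = 2+2 = 4
j=3: s = 4+3 = 7
j=4: s = 7+4 = 11
j=5: s = 11+5 = 16
j=6: s = 16+6 = 22
j=7: s = 22+7 = 29
j=8: s = 29+8 = 37
j=9: s = 37+9 = 46

46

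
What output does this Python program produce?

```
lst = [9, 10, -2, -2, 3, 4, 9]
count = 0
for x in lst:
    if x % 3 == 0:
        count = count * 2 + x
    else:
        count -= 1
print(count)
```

x=9: %3==0, count = 0*2+9 = 9
x=10: not %3==0, count = 9-1 = 8
x=-2: not %3==0, count = 8-1 = 7
x=-2: not %3==0, count = 7-1 = 6
x=3: %3==0, count = 6*2+3 = 15
x=4: not %3==0, count = 15-1 = 14
x=9: %3==0, count = 14*2+9 = 37

37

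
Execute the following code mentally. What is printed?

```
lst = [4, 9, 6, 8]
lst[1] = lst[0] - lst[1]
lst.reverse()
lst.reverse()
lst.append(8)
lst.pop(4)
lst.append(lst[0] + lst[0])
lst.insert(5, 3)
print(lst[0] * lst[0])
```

16

lst[1] = lst[0]-lst[1] = 4-9 = -5 → [4, -5, 6, 8]
reverse → [8, 6, -5, 4]
reverse → [4, -5, 6, 8]
append 8 → [4, -5, 6, 8, 8]
pop(4) removes 8 → [4, -5, 6, 8]
append lst[0]+lst[0] = 4+4 = 8 → [4, -5, 6, 8, 8]
insert 3 at 5 → [4, -5, 6, 8, 8, 3]
lst[0]*lst[0] = 4*4 = 16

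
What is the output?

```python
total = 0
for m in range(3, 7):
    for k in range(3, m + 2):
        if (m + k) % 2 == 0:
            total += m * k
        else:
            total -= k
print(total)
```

88

m=3,k=3: even sum, total = 0+9 = 9
m=3,k=4: odd sum, total = 9-4 = 5
m=4,k=3: odd sum, total = 5-3 = 2
m=4,k=4: even sum, total = 2+16 = 18
m=4,k=5: odd sum, total = 18-5 = 13
m=5,k=3: even sum, total = 13+15 = 28
m=5,k=4: odd sum, total = 28-4 = 24
m=5,k=5: even sum, total = 24+25 = 49
m=5,k=6: odd sum, total = 49-6 = 43
m=6,k=3: odd sum, total = 43-3 = 40
m=6,k=4: even sum, total = 40+24 = 64
m=6,k=5: odd sum, total = 64-5 = 59
m=6,k=6: even sum, total = 59+36 = 95
m=6,k=7: odd sum, total = 95-7 = 88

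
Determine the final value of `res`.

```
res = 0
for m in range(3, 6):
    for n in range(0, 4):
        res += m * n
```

72

m=3,n=0: res = 0+0 = 0
m=3,n=1: res = 0+3 = 3
m=3,n=2: res = 3+6 = 9
m=3,n=3: res = 9+9 = 18
m=4,n=0: res = 18+0 = 18
m=4,n=1: res = 18+4 = 22
m=4,n=2: res = 22+8 = 30
m=4,n=3: res = 30+12 = 42
m=5,n=0: res = 42+0 = 42
m=5,n=1: res = 42+5 = 47
m=5,n=2: res = 47+10 = 57
m=5,n=3: res = 57+15 = 72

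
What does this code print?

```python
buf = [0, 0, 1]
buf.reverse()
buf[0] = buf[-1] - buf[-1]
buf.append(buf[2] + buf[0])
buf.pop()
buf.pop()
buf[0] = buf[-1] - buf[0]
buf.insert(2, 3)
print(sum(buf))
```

3

reverse → [1, 0, 0]
buf[0] = buf[-1]-buf[-1] = 0-0 = 0 → [0, 0, 0]
append buf[2]+buf[0] = 0+0 = 0 → [0, 0, 0, 0]
pop() removes 0 → [0, 0, 0]
pop() removes 0 → [0, 0]
buf[0] = buf[-1]-buf[0] = 0-0 = 0 → [0, 0]
insert 3 at 2 → [0, 0, 3]
sum = 3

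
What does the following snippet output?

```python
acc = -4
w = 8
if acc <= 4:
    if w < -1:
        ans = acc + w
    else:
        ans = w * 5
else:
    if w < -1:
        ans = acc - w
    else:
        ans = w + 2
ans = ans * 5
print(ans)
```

acc=-4, w=8
acc <= 4 is True; w < -1 is False
→ ans = w * 5 = 40
ans = 40*5 = 200

200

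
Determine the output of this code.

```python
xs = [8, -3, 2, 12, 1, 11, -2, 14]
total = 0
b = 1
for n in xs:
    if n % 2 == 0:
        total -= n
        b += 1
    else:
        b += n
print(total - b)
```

-49

n=8: even, total = 0-8 = -8; b=2
n=-3: not even; b=-1
n=2: even, total = (-8)-2 = -10; b=0
n=12: even, total = (-10)-12 = -22; b=1
n=1: not even; b=2
n=11: not even; b=13
n=-2: even, total = (-22)-(-2) = -20; b=14
n=14: even, total = (-20)-14 = -34; b=15
total-b = (-34)-15 = -49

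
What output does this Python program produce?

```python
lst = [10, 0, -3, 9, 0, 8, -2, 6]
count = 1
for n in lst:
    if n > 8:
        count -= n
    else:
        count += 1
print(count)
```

-12

n=10: >8, count = 1-10 = -9
n=0: not >8, count = (-9)+1 = -8
n=-3: not >8, count = (-8)+1 = -7
n=9: >8, count = (-7)-9 = -16
n=0: not >8, count = (-16)+1 = -15
n=8: not >8, count = (-15)+1 = -14
n=-2: not >8, count = (-14)+1 = -13
n=6: not >8, count = (-13)+1 = -12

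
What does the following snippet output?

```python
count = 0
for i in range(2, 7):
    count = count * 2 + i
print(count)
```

88

i=2: count = 0*2+2 = 2
i=3: count = 2*2+3 = 7
i=4: count = 7*2+4 = 18
i=5: count = 18*2+5 = 41
i=6: count = 41*2+6 = 88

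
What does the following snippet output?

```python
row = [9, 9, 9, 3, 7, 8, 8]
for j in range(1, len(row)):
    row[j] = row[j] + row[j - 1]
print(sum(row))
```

j=1: row[1] = 9+9 = 18 → [9, 18, 9, 3, 7, 8, 8]
j=2: row[2] = 9+18 = 27 → [9, 18, 27, 3, 7, 8, 8]
j=3: row[3] = 3+27 = 30 → [9, 18, 27, 30, 7, 8, 8]
j=4: row[4] = 7+30 = 37 → [9, 18, 27, 30, 37, 8, 8]
j=5: row[5] = 8+37 = 45 → [9, 18, 27, 30, 37, 45, 8]
j=6: row[6] = 8+45 = 53 → [9, 18, 27, 30, 37, 45, 53]
sum = 219

219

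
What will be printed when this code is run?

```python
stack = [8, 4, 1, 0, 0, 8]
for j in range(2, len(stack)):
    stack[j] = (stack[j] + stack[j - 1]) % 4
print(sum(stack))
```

j=2: stack[2] = (1+4)%4 = 1 → [8, 4, 1, 0, 0, 8]
j=3: stack[3] = (0+1)%4 = 1 → [8, 4, 1, 1, 0, 8]
j=4: stack[4] = (0+1)%4 = 1 → [8, 4, 1, 1, 1, 8]
j=5: stack[5] = (8+1)%4 = 1 → [8, 4, 1, 1, 1, 1]
sum = 16

16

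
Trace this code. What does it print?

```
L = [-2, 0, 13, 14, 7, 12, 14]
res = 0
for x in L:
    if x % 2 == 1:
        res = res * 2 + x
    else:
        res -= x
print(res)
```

-13

x=-2: not odd, res = 0-(-2) = 2
x=0: not odd, res = 2-0 = 2
x=13: odd, res = 2*2+13 = 17
x=14: not odd, res = 17-14 = 3
x=7: odd, res = 3*2+7 = 13
x=12: not odd, res = 13-12 = 1
x=14: not odd, res = 1-14 = -13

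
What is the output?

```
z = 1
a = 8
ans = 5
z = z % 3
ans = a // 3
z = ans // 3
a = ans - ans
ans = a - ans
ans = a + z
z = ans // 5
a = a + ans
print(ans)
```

z = 1%3 = 1
ans = 8//3 = 2
z = 2//3 = 0
a = 2-2 = 0
ans = 0-2 = -2
ans = 0+0 = 0
z = 0//5 = 0
a = 0+0 = 0

0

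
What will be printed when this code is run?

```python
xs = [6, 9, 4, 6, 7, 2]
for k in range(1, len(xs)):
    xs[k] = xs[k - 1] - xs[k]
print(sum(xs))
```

-59

k=1: xs[1] = 6-9 = -3 → [6, -3, 4, 6, 7, 2]
k=2: xs[2] = (-3)-4 = -7 → [6, -3, -7, 6, 7, 2]
k=3: xs[3] = (-7)-6 = -13 → [6, -3, -7, -13, 7, 2]
k=4: xs[4] = (-13)-7 = -20 → [6, -3, -7, -13, -20, 2]
k=5: xs[5] = (-20)-2 = -22 → [6, -3, -7, -13, -20, -22]
sum = -59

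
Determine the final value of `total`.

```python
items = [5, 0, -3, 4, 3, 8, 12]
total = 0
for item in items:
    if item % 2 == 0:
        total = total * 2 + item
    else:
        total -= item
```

item=5: not even, total = 0-5 = -5
item=0: even, total = (-5)*2+0 = -10
item=-3: not even, total = (-10)-(-3) = -7
item=4: even, total = (-7)*2+4 = -10
item=3: not even, total = (-10)-3 = -13
item=8: even, total = (-13)*2+8 = -18
item=12: even, total = (-18)*2+12 = -24

-24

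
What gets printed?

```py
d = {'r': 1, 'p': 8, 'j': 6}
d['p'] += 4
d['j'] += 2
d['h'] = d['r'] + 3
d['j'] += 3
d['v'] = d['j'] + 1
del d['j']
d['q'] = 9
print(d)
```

d['p'] = 8+4 = 12 → {'r': 1, 'p': 12, 'j': 6}
d['j'] = 6+2 = 8 → {'r': 1, 'p': 12, 'j': 8}
d['h'] = d['r']+3 = 4 → {'r': 1, 'p': 12, 'j': 8, 'h': 4}
d['j'] = 8+3 = 11 → {'r': 1, 'p': 12, 'j': 11, 'h': 4}
d['v'] = d['j']+1 = 12 → {'r': 1, 'p': 12, 'j': 11, 'h': 4, 'v': 12}
del 'j' → {'r': 1, 'p': 12, 'h': 4, 'v': 12}
d['q'] = 9 → {'r': 1, 'p': 12, 'h': 4, 'v': 12, 'q': 9}

{'r': 1, 'p': 12, 'h': 4, 'v': 12, 'q': 9}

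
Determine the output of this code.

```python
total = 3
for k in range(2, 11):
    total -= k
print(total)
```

-51

k=2: total = 3-2 = 1
k=3: total = 1-3 = -2
k=4: total = (-2)-4 = -6
k=5: total = (-6)-5 = -11
k=6: total = (-11)-6 = -17
k=7: total = (-17)-7 = -24
k=8: total = (-24)-8 = -32
k=9: total = (-32)-9 = -41
k=10: total = (-41)-10 = -51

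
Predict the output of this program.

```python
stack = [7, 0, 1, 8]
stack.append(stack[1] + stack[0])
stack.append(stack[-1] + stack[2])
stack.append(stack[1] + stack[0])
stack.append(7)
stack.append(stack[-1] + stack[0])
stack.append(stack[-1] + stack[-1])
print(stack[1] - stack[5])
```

-8

append stack[1]+stack[0] = 0+7 = 7 → [7, 0, 1, 8, 7]
append stack[-1]+stack[2] = 7+1 = 8 → [7, 0, 1, 8, 7, 8]
append stack[1]+stack[0] = 0+7 = 7 → [7, 0, 1, 8, 7, 8, 7]
append 7 → [7, 0, 1, 8, 7, 8, 7, 7]
append stack[-1]+stack[0] = 7+7 = 14 → [7, 0, 1, 8, 7, 8, 7, 7, 14]
append stack[-1]+stack[-1] = 14+14 = 28 → [7, 0, 1, 8, 7, 8, 7, 7, 14, 28]
stack[1]-stack[5] = 0-8 = -8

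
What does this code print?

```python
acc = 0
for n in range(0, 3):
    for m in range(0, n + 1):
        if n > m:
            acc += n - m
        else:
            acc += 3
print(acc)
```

n=0,m=0: not 0>0, acc = 0+3 = 3
n=1,m=0: 1>0, acc = 3+1 = 4
n=1,m=1: not 1>1, acc = 4+3 = 7
n=2,m=0: 2>0, acc = 7+2 = 9
n=2,m=1: 2>1, acc = 9+1 = 10
n=2,m=2: not 2>2, acc = 10+3 = 13

13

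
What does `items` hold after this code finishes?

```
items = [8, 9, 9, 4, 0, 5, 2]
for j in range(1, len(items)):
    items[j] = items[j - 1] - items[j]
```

j=1: items[1] = 8-9 = -1 → [8, -1, 9, 4, 0, 5, 2]
j=2: items[2] = (-1)-9 = -10 → [8, -1, -10, 4, 0, 5, 2]
j=3: items[3] = (-10)-4 = -14 → [8, -1, -10, -14, 0, 5, 2]
j=4: items[4] = (-14)-0 = -14 → [8, -1, -10, -14, -14, 5, 2]
j=5: items[5] = (-14)-5 = -19 → [8, -1, -10, -14, -14, -19, 2]
j=6: items[6] = (-19)-2 = -21 → [8, -1, -10, -14, -14, -19, -21]

[8, -1, -10, -14, -14, -19, -21]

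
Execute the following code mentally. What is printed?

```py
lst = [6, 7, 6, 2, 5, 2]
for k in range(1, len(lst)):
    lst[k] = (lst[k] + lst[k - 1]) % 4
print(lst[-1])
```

0

k=1: lst[1] = (7+6)%4 = 1 → [6, 1, 6, 2, 5, 2]
k=2: lst[2] = (6+1)%4 = 3 → [6, 1, 3, 2, 5, 2]
k=3: lst[3] = (2+3)%4 = 1 → [6, 1, 3, 1, 5, 2]
k=4: lst[4] = (5+1)%4 = 2 → [6, 1, 3, 1, 2, 2]
k=5: lst[5] = (2+2)%4 = 0 → [6, 1, 3, 1, 2, 0]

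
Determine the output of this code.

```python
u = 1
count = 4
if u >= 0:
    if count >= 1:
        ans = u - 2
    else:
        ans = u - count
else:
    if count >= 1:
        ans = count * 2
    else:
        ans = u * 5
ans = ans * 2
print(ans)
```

u=1, count=4
u >= 0 is True; count >= 1 is True
→ ans = u - 2 = -1
ans = (-1)*2 = -2

-2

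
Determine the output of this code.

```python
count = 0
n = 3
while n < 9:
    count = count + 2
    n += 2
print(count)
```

6

n=3: count = 0+2 = 2
n=5: count = 2+2 = 4
n=7: count = 4+2 = 6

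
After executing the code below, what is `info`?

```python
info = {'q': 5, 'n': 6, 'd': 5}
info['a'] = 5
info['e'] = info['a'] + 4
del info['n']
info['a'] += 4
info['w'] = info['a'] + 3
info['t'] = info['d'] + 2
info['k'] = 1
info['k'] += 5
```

{'q': 5, 'd': 5, 'a': 9, 'e': 9, 'w': 12, 't': 7, 'k': 6}

info['a'] = 5 → {'q': 5, 'n': 6, 'd': 5, 'a': 5}
info['e'] = info['a']+4 = 9 → {'q': 5, 'n': 6, 'd': 5, 'a': 5, 'e': 9}
del 'n' → {'q': 5, 'd': 5, 'a': 5, 'e': 9}
info['a'] = 5+4 = 9 → {'q': 5, 'd': 5, 'a': 9, 'e': 9}
info['w'] = info['a']+3 = 12 → {'q': 5, 'd': 5, 'a': 9, 'e': 9, 'w': 12}
info['t'] = info['d']+2 = 7 → {'q': 5, 'd': 5, 'a': 9, 'e': 9, 'w': 12, 't': 7}
info['k'] = 1 → {'q': 5, 'd': 5, 'a': 9, 'e': 9, 'w': 12, 't': 7, 'k': 1}
info['k'] = 1+5 = 6 → {'q': 5, 'd': 5, 'a': 9, 'e': 9, 'w': 12, 't': 7, 'k': 6}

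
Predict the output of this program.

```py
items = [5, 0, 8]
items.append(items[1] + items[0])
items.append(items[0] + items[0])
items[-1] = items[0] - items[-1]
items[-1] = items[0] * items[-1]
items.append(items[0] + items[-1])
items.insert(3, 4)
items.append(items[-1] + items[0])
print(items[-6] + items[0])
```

13

append items[1]+items[0] = 0+5 = 5 → [5, 0, 8, 5]
append items[0]+items[0] = 5+5 = 10 → [5, 0, 8, 5, 10]
items[-1] = items[0]-items[-1] = 5-10 = -5 → [5, 0, 8, 5, -5]
items[-1] = items[0]*items[-1] = 5*(-5) = -25 → [5, 0, 8, 5, -25]
append items[0]+items[-1] = 5+(-25) = -20 → [5, 0, 8, 5, -25, -20]
insert 4 at 3 → [5, 0, 8, 4, 5, -25, -20]
append items[-1]+items[0] = (-20)+5 = -15 → [5, 0, 8, 4, 5, -25, -20, -15]
items[-6]+items[0] = 8+5 = 13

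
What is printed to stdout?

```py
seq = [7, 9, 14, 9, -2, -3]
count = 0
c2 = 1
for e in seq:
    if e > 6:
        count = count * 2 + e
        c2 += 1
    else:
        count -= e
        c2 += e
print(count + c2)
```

e=7: >6, count = 0*2+7 = 7; c2=2
e=9: >6, count = 7*2+9 = 23; c2=3
e=14: >6, count = 23*2+14 = 60; c2=4
e=9: >6, count = 60*2+9 = 129; c2=5
e=-2: not >6, count = 129-(-2) = 131; c2=3
e=-3: not >6, count = 131-(-3) = 134; c2=0
count+c2 = 134+0 = 134

134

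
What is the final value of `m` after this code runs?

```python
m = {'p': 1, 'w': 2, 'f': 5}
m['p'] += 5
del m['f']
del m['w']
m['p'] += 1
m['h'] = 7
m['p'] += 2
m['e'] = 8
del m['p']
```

{'h': 7, 'e': 8}

m['p'] = 1+5 = 6 → {'p': 6, 'w': 2, 'f': 5}
del 'f' → {'p': 6, 'w': 2}
del 'w' → {'p': 6}
m['p'] = 6+1 = 7 → {'p': 7}
m['h'] = 7 → {'p': 7, 'h': 7}
m['p'] = 7+2 = 9 → {'p': 9, 'h': 7}
m['e'] = 8 → {'p': 9, 'h': 7, 'e': 8}
del 'p' → {'h': 7, 'e': 8}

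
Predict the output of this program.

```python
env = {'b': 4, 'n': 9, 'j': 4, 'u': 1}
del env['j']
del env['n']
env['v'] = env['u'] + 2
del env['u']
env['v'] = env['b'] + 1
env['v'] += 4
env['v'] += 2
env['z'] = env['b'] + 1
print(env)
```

del 'j' → {'b': 4, 'n': 9, 'u': 1}
del 'n' → {'b': 4, 'u': 1}
env['v'] = env['u']+2 = 3 → {'b': 4, 'u': 1, 'v': 3}
del 'u' → {'b': 4, 'v': 3}
env['v'] = env['b']+1 = 5 → {'b': 4, 'v': 5}
env['v'] = 5+4 = 9 → {'b': 4, 'v': 9}
env['v'] = 9+2 = 11 → {'b': 4, 'v': 11}
env['z'] = env['b']+1 = 5 → {'b': 4, 'v': 11, 'z': 5}

{'b': 4, 'v': 11, 'z': 5}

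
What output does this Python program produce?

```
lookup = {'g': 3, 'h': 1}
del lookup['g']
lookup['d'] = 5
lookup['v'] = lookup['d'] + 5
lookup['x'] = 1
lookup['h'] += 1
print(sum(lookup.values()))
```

18

del 'g' → {'h': 1}
lookup['d'] = 5 → {'h': 1, 'd': 5}
lookup['v'] = lookup['d']+5 = 10 → {'h': 1, 'd': 5, 'v': 10}
lookup['x'] = 1 → {'h': 1, 'd': 5, 'v': 10, 'x': 1}
lookup['h'] = 1+1 = 2 → {'h': 2, 'd': 5, 'v': 10, 'x': 1}
sum of values = 18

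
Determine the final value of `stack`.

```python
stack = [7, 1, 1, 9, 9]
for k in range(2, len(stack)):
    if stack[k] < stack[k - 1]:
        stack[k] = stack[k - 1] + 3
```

k=2: 1>=1, unchanged → [7, 1, 1, 9, 9]
k=3: 9>=1, unchanged → [7, 1, 1, 9, 9]
k=4: 9>=9, unchanged → [7, 1, 1, 9, 9]

[7, 1, 1, 9, 9]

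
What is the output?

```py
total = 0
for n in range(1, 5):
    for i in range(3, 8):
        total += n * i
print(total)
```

n=1,i=3: total = 0+3 = 3
n=1,i=4: total = 3+4 = 7
n=1,i=5: total = 7+5 = 12
n=1,i=6: total = 12+6 = 18
n=1,i=7: total = 18+7 = 25
n=2,i=3: total = 25+6 = 31
n=2,i=4: total = 31+8 = 39
n=2,i=5: total = 39+10 = 49
n=2,i=6: total = 49+12 = 61
n=2,i=7: total = 61+14 = 75
n=3,i=3: total = 75+9 = 84
n=3,i=4: total = 84+12 = 96
n=3,i=5: total = 96+15 = 111
n=3,i=6: total = 111+18 = 129
n=3,i=7: total = 129+21 = 150
n=4,i=3: total = 150+12 = 162
n=4,i=4: total = 162+16 = 178
n=4,i=5: total = 178+20 = 198
n=4,i=6: total = 198+24 = 222
n=4,i=7: total = 222+28 = 250

250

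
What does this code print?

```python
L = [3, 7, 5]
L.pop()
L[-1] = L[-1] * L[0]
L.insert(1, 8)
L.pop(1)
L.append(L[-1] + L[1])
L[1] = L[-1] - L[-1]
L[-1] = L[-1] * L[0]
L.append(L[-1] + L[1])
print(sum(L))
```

255

pop() removes 5 → [3, 7]
L[-1] = L[-1]*L[0] = 7*3 = 21 → [3, 21]
insert 8 at 1 → [3, 8, 21]
pop(1) removes 8 → [3, 21]
append L[-1]+L[1] = 21+21 = 42 → [3, 21, 42]
L[1] = L[-1]-L[-1] = 42-42 = 0 → [3, 0, 42]
L[-1] = L[-1]*L[0] = 42*3 = 126 → [3, 0, 126]
append L[-1]+L[1] = 126+0 = 126 → [3, 0, 126, 126]
sum = 255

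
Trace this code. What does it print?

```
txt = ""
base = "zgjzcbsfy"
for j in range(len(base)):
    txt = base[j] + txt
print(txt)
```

yfsbczjgz

j=0: prepend 'z' → 'z'
j=1: prepend 'g' → 'gz'
j=2: prepend 'j' → 'jgz'
j=3: prepend 'z' → 'zjgz'
j=4: prepend 'c' → 'czjgz'
j=5: prepend 'b' → 'bczjgz'
j=6: prepend 's' → 'sbczjgz'
j=7: prepend 'f' → 'fsbczjgz'
j=8: prepend 'y' → 'yfsbczjgz'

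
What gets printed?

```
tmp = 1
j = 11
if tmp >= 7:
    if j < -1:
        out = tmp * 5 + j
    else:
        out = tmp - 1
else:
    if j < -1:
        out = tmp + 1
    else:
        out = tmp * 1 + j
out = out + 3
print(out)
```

15

tmp=1, j=11
tmp >= 7 is False; j < -1 is False
→ out = tmp * 1 + j = 12
out = 12+3 = 15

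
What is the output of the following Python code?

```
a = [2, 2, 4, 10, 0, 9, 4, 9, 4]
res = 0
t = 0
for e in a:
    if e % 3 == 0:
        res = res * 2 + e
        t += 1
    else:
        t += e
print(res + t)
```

e=2: not %3==0; t=2
e=2: not %3==0; t=4
e=4: not %3==0; t=8
e=10: not %3==0; t=18
e=0: %3==0, res = 0*2+0 = 0; t=19
e=9: %3==0, res = 0*2+9 = 9; t=20
e=4: not %3==0; t=24
e=9: %3==0, res = 9*2+9 = 27; t=25
e=4: not %3==0; t=29
res+t = 27+29 = 56

56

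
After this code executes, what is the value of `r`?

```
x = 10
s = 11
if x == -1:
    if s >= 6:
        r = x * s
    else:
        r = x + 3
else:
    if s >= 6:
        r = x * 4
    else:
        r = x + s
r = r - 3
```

37

x=10, s=11
x == -1 is False; s >= 6 is True
→ r = x * 4 = 40
r = 40-3 = 37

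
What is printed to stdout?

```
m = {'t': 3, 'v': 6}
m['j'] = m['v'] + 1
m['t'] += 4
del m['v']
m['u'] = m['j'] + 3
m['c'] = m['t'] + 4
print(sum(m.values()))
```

35

m['j'] = m['v']+1 = 7 → {'t': 3, 'v': 6, 'j': 7}
m['t'] = 3+4 = 7 → {'t': 7, 'v': 6, 'j': 7}
del 'v' → {'t': 7, 'j': 7}
m['u'] = m['j']+3 = 10 → {'t': 7, 'j': 7, 'u': 10}
m['c'] = m['t']+4 = 11 → {'t': 7, 'j': 7, 'u': 10, 'c': 11}
sum of values = 35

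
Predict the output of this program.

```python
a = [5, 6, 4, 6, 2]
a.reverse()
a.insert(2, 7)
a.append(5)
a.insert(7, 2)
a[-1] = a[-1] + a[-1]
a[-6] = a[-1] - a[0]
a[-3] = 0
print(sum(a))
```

reverse → [2, 6, 4, 6, 5]
insert 7 at 2 → [2, 6, 7, 4, 6, 5]
append 5 → [2, 6, 7, 4, 6, 5, 5]
insert 2 at 7 → [2, 6, 7, 4, 6, 5, 5, 2]
a[-1] = a[-1]+a[-1] = 2+2 = 4 → [2, 6, 7, 4, 6, 5, 5, 4]
a[-6] = a[-1]-a[0] = 4-2 = 2 → [2, 6, 2, 4, 6, 5, 5, 4]
a[-3] = 0 → [2, 6, 2, 4, 6, 0, 5, 4]
sum = 29

29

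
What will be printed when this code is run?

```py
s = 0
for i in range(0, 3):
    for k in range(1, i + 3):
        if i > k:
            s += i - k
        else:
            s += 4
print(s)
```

33

i=0,k=1: not 0>1, s = 0+4 = 4
i=0,k=2: not 0>2, s = 4+4 = 8
i=1,k=1: not 1>1, s = 8+4 = 12
i=1,k=2: not 1>2, s = 12+4 = 16
i=1,k=3: not 1>3, s = 16+4 = 20
i=2,k=1: 2>1, s = 20+1 = 21
i=2,k=2: not 2>2, s = 21+4 = 25
i=2,k=3: not 2>3, s = 25+4 = 29
i=2,k=4: not 2>4, s = 29+4 = 33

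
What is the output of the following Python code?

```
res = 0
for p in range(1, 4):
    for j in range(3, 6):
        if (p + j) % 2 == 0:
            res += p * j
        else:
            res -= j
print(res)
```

24

p=1,j=3: even sum, res = 0+3 = 3
p=1,j=4: odd sum, res = 3-4 = -1
p=1,j=5: even sum, res = (-1)+5 = 4
p=2,j=3: odd sum, res = 4-3 = 1
p=2,j=4: even sum, res = 1+8 = 9
p=2,j=5: odd sum, res = 9-5 = 4
p=3,j=3: even sum, res = 4+9 = 13
p=3,j=4: odd sum, res = 13-4 = 9
p=3,j=5: even sum, res = 9+15 = 24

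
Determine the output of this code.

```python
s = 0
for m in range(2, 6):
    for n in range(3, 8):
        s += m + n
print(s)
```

m=2,n=3: s = 0+5 = 5
m=2,n=4: s = 5+6 = 11
m=2,n=5: s = 11+7 = 18
m=2,n=6: s = 18+8 = 26
m=2,n=7: s = 26+9 = 35
m=3,n=3: s = 35+6 = 41
m=3,n=4: s = 41+7 = 48
m=3,n=5: s = 48+8 = 56
m=3,n=6: s = 56+9 = 65
m=3,n=7: s = 65+10 = 75
m=4,n=3: s = 75+7 = 82
m=4,n=4: s = 82+8 = 90
m=4,n=5: s = 90+9 = 99
m=4,n=6: s = 99+10 = 109
m=4,n=7: s = 109+11 = 120
m=5,n=3: s = 120+8 = 128
m=5,n=4: s = 128+9 = 137
m=5,n=5: s = 137+10 = 147
m=5,n=6: s = 147+11 = 158
m=5,n=7: s = 158+12 = 170

170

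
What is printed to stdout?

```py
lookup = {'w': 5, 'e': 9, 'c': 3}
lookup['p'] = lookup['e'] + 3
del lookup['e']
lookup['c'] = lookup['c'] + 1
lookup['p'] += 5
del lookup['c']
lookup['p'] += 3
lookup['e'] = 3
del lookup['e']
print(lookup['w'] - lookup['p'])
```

-15

lookup['p'] = lookup['e']+3 = 12 → {'w': 5, 'e': 9, 'c': 3, 'p': 12}
del 'e' → {'w': 5, 'c': 3, 'p': 12}
lookup['c'] = lookup['c']+1 = 4 → {'w': 5, 'c': 4, 'p': 12}
lookup['p'] = 12+5 = 17 → {'w': 5, 'c': 4, 'p': 17}
del 'c' → {'w': 5, 'p': 17}
lookup['p'] = 17+3 = 20 → {'w': 5, 'p': 20}
lookup['e'] = 3 → {'w': 5, 'p': 20, 'e': 3}
del 'e' → {'w': 5, 'p': 20}
lookup['w']-lookup['p'] = 5-20 = -15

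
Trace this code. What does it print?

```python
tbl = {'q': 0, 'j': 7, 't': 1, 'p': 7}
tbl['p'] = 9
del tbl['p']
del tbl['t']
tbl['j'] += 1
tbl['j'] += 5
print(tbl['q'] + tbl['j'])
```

tbl['p'] = 9 → {'q': 0, 'j': 7, 't': 1, 'p': 9}
del 'p' → {'q': 0, 'j': 7, 't': 1}
del 't' → {'q': 0, 'j': 7}
tbl['j'] = 7+1 = 8 → {'q': 0, 'j': 8}
tbl['j'] = 8+5 = 13 → {'q': 0, 'j': 13}
tbl['q']+tbl['j'] = 0+13 = 13

13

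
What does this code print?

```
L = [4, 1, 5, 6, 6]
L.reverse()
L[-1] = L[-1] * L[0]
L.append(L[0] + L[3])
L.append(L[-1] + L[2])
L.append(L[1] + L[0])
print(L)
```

reverse → [6, 6, 5, 1, 4]
L[-1] = L[-1]*L[0] = 4*6 = 24 → [6, 6, 5, 1, 24]
append L[0]+L[3] = 6+1 = 7 → [6, 6, 5, 1, 24, 7]
append L[-1]+L[2] = 7+5 = 12 → [6, 6, 5, 1, 24, 7, 12]
append L[1]+L[0] = 6+6 = 12 → [6, 6, 5, 1, 24, 7, 12, 12]

[6, 6, 5, 1, 24, 7, 12, 12]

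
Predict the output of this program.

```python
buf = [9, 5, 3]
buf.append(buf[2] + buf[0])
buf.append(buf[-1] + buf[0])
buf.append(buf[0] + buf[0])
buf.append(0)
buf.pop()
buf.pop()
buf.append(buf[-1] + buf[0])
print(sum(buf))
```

append buf[2]+buf[0] = 3+9 = 12 → [9, 5, 3, 12]
append buf[-1]+buf[0] = 12+9 = 21 → [9, 5, 3, 12, 21]
append buf[0]+buf[0] = 9+9 = 18 → [9, 5, 3, 12, 21, 18]
append 0 → [9, 5, 3, 12, 21, 18, 0]
pop() removes 0 → [9, 5, 3, 12, 21, 18]
pop() removes 18 → [9, 5, 3, 12, 21]
append buf[-1]+buf[0] = 21+9 = 30 → [9, 5, 3, 12, 21, 30]
sum = 80

80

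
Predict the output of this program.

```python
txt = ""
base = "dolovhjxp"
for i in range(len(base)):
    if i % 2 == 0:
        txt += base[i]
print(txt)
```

dlvjp

i=0: add 'd' → 'd'
i=1: skip
i=2: add 'l' → 'dl'
i=3: skip
i=4: add 'v' → 'dlv'
i=5: skip
i=6: add 'j' → 'dlvj'
i=7: skip
i=8: add 'p' → 'dlvjp'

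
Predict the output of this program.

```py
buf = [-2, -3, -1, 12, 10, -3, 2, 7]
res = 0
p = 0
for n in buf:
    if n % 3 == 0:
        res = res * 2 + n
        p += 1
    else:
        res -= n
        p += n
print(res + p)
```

n=-2: not %3==0, res = 0-(-2) = 2; p=-2
n=-3: %3==0, res = 2*2+(-3) = 1; p=-1
n=-1: not %3==0, res = 1-(-1) = 2; p=-2
n=12: %3==0, res = 2*2+12 = 16; p=-1
n=10: not %3==0, res = 16-10 = 6; p=9
n=-3: %3==0, res = 6*2+(-3) = 9; p=10
n=2: not %3==0, res = 9-2 = 7; p=12
n=7: not %3==0, res = 7-7 = 0; p=19
res+p = 0+19 = 19

19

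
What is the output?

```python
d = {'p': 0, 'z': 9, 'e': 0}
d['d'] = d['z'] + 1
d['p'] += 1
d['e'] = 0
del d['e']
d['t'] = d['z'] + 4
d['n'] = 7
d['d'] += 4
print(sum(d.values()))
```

d['d'] = d['z']+1 = 10 → {'p': 0, 'z': 9, 'e': 0, 'd': 10}
d['p'] = 0+1 = 1 → {'p': 1, 'z': 9, 'e': 0, 'd': 10}
d['e'] = 0 → {'p': 1, 'z': 9, 'e': 0, 'd': 10}
del 'e' → {'p': 1, 'z': 9, 'd': 10}
d['t'] = d['z']+4 = 13 → {'p': 1, 'z': 9, 'd': 10, 't': 13}
d['n'] = 7 → {'p': 1, 'z': 9, 'd': 10, 't': 13, 'n': 7}
d['d'] = 10+4 = 14 → {'p': 1, 'z': 9, 'd': 14, 't': 13, 'n': 7}
sum of values = 44

44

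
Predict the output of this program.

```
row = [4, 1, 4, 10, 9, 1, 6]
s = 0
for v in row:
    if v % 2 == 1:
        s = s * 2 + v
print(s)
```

23

v=4: not odd
v=1: odd, s = 0*2+1 = 1
v=4: not odd
v=10: not odd
v=9: odd, s = 1*2+9 = 11
v=1: odd, s = 11*2+1 = 23
v=6: not odd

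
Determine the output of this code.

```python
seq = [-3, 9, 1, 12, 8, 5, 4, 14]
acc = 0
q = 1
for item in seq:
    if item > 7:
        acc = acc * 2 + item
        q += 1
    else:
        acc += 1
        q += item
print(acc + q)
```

190

item=-3: not >7, acc = 0+1 = 1; q=-2
item=9: >7, acc = 1*2+9 = 11; q=-1
item=1: not >7, acc = 11+1 = 12; q=0
item=12: >7, acc = 12*2+12 = 36; q=1
item=8: >7, acc = 36*2+8 = 80; q=2
item=5: not >7, acc = 80+1 = 81; q=7
item=4: not >7, acc = 81+1 = 82; q=11
item=14: >7, acc = 82*2+14 = 178; q=12
acc+q = 178+12 = 190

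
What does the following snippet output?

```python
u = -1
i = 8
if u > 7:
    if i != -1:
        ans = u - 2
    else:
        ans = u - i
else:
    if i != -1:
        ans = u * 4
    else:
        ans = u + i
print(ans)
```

u=-1, i=8
u > 7 is False; i != -1 is True
→ ans = u * 4 = -4

-4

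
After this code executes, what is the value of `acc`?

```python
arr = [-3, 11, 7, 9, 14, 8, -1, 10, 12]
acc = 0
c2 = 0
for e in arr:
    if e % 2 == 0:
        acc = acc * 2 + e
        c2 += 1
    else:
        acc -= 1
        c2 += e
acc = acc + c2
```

e=-3: not even, acc = 0-1 = -1; c2=-3
e=11: not even, acc = (-1)-1 = -2; c2=8
e=7: not even, acc = (-2)-1 = -3; c2=15
e=9: not even, acc = (-3)-1 = -4; c2=24
e=14: even, acc = (-4)*2+14 = 6; c2=25
e=8: even, acc = 6*2+8 = 20; c2=26
e=-1: not even, acc = 20-1 = 19; c2=25
e=10: even, acc = 19*2+10 = 48; c2=26
e=12: even, acc = 48*2+12 = 108; c2=27
acc+c2 = 108+27 = 135

135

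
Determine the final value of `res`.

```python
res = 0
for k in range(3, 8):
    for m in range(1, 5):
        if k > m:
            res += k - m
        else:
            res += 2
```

57

k=3,m=1: 3>1, res = 0+2 = 2
k=3,m=2: 3>2, res = 2+1 = 3
k=3,m=3: not 3>3, res = 3+2 = 5
k=3,m=4: not 3>4, res = 5+2 = 7
k=4,m=1: 4>1, res = 7+3 = 10
k=4,m=2: 4>2, res = 10+2 = 12
k=4,m=3: 4>3, res = 12+1 = 13
k=4,m=4: not 4>4, res = 13+2 = 15
k=5,m=1: 5>1, res = 15+4 = 19
k=5,m=2: 5>2, res = 19+3 = 22
k=5,m=3: 5>3, res = 22+2 = 24
k=5,m=4: 5>4, res = 24+1 = 25
k=6,m=1: 6>1, res = 25+5 = 30
k=6,m=2: 6>2, res = 30+4 = 34
k=6,m=3: 6>3, res = 34+3 = 37
k=6,m=4: 6>4, res = 37+2 = 39
k=7,m=1: 7>1, res = 39+6 = 45
k=7,m=2: 7>2, res = 45+5 = 50
k=7,m=3: 7>3, res = 50+4 = 54
k=7,m=4: 7>4, res = 54+3 = 57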